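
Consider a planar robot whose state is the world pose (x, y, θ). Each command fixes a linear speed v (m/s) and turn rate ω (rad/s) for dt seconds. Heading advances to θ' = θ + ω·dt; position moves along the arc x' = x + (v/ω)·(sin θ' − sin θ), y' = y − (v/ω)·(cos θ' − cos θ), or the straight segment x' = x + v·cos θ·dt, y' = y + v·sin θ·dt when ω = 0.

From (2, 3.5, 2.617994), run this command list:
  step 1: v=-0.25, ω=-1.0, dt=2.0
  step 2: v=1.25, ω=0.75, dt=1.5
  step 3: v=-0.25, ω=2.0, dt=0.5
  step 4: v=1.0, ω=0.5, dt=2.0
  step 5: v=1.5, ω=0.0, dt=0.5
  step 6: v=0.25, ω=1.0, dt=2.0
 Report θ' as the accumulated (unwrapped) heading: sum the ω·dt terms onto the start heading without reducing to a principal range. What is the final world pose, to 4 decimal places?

(0.2574, 3.5909, 5.7430)

step 1: θ'=0.6180 (R=0.2500) → pose (2.0199, 3.0797, 0.6180)
step 2: θ'=1.7430 (R=1.6667) → pose (2.6962, 4.7237, 1.7430)
step 3: θ'=2.7430 (R=-0.1250) → pose (2.7708, 4.6299, 2.7430)
step 4: θ'=3.7430 (R=2.0000) → pose (0.8630, 4.4358, 3.7430)
step 5: θ'=3.7430 (straight) → pose (0.2446, 4.0115, 3.7430)
step 6: θ'=5.7430 (R=0.2500) → pose (0.2574, 3.5909, 5.7430)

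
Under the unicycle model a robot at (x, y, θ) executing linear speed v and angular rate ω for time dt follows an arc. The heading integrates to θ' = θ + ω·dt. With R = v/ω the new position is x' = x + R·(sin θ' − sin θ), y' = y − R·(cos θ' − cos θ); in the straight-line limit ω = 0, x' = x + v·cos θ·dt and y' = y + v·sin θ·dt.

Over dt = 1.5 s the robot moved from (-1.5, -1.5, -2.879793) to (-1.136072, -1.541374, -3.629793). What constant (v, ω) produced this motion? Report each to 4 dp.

Δθ = -3.629793 − -2.879793 = -0.750000
ω = Δθ/dt = -0.750000/1.5 = -0.5000
R = Δx/(sin θ' − sin θ) = 0.5000
v = R·ω = 0.5000·-0.5000 = -0.2500

v = -0.2500, ω = -0.5000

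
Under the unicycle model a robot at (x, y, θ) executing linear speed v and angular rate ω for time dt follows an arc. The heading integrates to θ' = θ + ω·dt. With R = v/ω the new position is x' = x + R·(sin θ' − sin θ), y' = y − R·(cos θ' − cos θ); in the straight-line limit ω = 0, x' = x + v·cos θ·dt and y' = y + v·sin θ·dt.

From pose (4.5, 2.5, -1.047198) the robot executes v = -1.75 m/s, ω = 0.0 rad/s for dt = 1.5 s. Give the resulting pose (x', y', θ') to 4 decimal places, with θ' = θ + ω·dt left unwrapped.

θ' = -1.0472 + 0.0·1.5 = -1.0472
ω = 0 → straight: x' = 4.5 + -1.75·cos(-1.0472)·1.5 = 3.1875
y' = 2.5 + -1.75·sin(-1.0472)·1.5 = 4.7733

(3.1875, 4.7733, -1.0472)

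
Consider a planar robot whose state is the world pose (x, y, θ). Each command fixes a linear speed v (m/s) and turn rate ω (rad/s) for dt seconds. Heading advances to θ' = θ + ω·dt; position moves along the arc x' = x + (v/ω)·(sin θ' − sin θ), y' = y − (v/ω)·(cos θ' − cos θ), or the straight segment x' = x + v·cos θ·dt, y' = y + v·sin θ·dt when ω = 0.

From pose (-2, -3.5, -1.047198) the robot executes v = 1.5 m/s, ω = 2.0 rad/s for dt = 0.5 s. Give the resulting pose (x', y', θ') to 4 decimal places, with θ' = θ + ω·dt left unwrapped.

θ' = -1.0472 + 2.0·0.5 = -0.0472
R = v/ω = 1.5/2.0 = 0.7500
x' = -2 + 0.7500·(sin -0.0472 − sin -1.0472) = -1.3859
y' = -3.5 − 0.7500·(cos -0.0472 − cos -1.0472) = -3.8742

(-1.3859, -3.8742, -0.0472)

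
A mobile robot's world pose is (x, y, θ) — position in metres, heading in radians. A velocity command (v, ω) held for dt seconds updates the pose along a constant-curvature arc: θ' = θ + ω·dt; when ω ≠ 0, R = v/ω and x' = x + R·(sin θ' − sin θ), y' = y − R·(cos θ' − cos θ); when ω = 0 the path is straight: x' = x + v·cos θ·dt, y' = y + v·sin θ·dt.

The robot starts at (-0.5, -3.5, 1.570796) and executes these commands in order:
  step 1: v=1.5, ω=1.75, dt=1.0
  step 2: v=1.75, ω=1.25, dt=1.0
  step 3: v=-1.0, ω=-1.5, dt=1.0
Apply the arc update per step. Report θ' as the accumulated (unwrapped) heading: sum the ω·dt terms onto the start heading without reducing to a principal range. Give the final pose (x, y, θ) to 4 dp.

(-1.9392, -3.2657, 3.0708)

step 1: θ'=3.3208 (R=0.8571) → pose (-1.5099, -2.6566, 3.3208)
step 2: θ'=4.5708 (R=1.4000) → pose (-2.6464, -3.8366, 4.5708)
step 3: θ'=3.0708 (R=0.6667) → pose (-1.9392, -3.2657, 3.0708)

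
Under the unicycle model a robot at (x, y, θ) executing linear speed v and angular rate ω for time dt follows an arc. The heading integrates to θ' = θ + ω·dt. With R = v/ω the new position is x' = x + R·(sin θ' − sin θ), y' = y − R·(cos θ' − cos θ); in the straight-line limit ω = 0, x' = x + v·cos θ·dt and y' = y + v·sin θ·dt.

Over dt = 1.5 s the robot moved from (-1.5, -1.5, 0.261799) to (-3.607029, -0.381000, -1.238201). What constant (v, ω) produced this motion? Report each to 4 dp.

v = -1.7500, ω = -1.0000

Δθ = -1.238201 − 0.261799 = -1.500000
ω = Δθ/dt = -1.500000/1.5 = -1.0000
R = Δx/(sin θ' − sin θ) = 1.7500
v = R·ω = 1.7500·-1.0000 = -1.7500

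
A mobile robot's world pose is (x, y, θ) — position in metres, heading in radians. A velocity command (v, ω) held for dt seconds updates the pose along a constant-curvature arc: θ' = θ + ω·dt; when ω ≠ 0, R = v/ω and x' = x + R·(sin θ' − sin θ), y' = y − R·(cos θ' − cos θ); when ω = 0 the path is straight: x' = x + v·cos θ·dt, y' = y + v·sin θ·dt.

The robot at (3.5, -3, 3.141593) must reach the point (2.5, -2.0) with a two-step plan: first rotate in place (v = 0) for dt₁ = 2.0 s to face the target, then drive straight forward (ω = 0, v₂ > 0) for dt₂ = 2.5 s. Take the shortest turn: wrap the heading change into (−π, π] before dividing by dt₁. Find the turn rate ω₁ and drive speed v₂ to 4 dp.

heading to target = atan2(-2−-3, 2.5−3.5) = 2.3562
Δθ = wrap(2.3562 − 3.1416) = -0.7854; ω₁ = Δθ/dt₁ = -0.3927
distance = √((2.5−3.5)² + (-2−-3)²) = 1.4142; v₂ = distance/dt₂ = 0.5657

ω₁ = -0.3927, v₂ = 0.5657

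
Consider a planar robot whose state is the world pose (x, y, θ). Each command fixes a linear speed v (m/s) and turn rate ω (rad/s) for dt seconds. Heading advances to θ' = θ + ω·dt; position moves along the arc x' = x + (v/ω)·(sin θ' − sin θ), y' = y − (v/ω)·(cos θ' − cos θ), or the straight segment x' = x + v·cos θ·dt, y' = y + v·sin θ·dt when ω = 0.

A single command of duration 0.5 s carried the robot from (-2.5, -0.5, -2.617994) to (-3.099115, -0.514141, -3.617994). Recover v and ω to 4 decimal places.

Δθ = -3.617994 − -2.617994 = -1.000000
ω = Δθ/dt = -1.000000/0.5 = -2.0000
R = Δx/(sin θ' − sin θ) = -0.6250
v = R·ω = -0.6250·-2.0000 = 1.2500

v = 1.2500, ω = -2.0000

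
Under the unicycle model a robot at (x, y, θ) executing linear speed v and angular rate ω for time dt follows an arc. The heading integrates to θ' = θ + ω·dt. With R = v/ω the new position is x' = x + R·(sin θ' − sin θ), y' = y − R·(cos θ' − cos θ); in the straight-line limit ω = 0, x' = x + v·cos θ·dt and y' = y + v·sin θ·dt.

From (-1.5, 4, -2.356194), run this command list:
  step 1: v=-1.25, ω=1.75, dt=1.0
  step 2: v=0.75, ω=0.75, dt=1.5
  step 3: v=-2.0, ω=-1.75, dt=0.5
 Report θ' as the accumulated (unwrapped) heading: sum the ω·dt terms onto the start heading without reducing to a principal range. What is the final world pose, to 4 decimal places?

step 1: θ'=-0.6062 (R=-0.7143) → pose (-1.5981, 5.0921, -0.6062)
step 2: θ'=0.5188 (R=1.0000) → pose (-0.5325, 5.0455, 0.5188)
step 3: θ'=-0.3562 (R=1.1429) → pose (-1.4977, 4.9669, -0.3562)

(-1.4977, 4.9669, -0.3562)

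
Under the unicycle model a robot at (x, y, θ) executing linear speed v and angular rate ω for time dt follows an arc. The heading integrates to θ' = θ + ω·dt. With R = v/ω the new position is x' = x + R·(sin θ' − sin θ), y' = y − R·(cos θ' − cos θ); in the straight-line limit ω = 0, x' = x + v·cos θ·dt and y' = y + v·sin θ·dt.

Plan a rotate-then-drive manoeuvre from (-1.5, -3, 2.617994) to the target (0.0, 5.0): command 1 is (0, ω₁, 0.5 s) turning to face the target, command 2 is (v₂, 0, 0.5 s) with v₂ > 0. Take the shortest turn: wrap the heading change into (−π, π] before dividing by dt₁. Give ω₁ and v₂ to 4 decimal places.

heading to target = atan2(5−-3, 0−-1.5) = 1.3854
Δθ = wrap(1.3854 − 2.6180) = -1.2325; ω₁ = Δθ/dt₁ = -2.4651
distance = √((0−-1.5)² + (5−-3)²) = 8.1394; v₂ = distance/dt₂ = 16.2788

ω₁ = -2.4651, v₂ = 16.2788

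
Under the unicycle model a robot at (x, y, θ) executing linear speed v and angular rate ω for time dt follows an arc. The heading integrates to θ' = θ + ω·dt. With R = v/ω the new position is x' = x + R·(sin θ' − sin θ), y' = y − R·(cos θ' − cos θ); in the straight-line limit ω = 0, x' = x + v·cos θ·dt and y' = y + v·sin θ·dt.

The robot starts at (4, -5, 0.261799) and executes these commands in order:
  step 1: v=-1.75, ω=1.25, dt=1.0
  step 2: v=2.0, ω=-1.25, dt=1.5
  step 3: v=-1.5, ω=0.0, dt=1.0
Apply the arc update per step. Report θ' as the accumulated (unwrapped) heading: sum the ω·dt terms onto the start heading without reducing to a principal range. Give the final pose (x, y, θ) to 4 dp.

step 1: θ'=1.5118 (R=-1.4000) → pose (2.9648, -6.2697, 1.5118)
step 2: θ'=-0.3632 (R=-1.6000) → pose (5.1304, -4.8685, -0.3632)
step 3: θ'=-0.3632 (straight) → pose (3.7283, -4.3356, -0.3632)

(3.7283, -4.3356, -0.3632)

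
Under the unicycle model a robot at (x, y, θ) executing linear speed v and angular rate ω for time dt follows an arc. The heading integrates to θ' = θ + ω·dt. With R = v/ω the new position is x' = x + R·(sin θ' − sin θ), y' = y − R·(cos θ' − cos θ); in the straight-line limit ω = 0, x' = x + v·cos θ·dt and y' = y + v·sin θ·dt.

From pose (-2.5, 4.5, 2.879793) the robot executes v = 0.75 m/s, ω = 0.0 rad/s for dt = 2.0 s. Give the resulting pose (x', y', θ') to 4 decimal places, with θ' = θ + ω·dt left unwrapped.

θ' = 2.8798 + 0.0·2.0 = 2.8798
ω = 0 → straight: x' = -2.5 + 0.75·cos(2.8798)·2.0 = -3.9489
y' = 4.5 + 0.75·sin(2.8798)·2.0 = 4.8882

(-3.9489, 4.8882, 2.8798)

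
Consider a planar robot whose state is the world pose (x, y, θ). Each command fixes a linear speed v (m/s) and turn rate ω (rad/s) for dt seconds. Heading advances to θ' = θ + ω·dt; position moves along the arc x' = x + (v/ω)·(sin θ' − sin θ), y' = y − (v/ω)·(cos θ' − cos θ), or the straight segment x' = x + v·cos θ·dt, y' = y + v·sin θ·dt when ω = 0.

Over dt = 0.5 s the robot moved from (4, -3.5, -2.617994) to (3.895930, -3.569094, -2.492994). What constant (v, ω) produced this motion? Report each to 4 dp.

Δθ = -2.492994 − -2.617994 = 0.125000
ω = Δθ/dt = 0.125000/0.5 = 0.2500
R = Δx/(sin θ' − sin θ) = 1.0000
v = R·ω = 1.0000·0.2500 = 0.2500

v = 0.2500, ω = 0.2500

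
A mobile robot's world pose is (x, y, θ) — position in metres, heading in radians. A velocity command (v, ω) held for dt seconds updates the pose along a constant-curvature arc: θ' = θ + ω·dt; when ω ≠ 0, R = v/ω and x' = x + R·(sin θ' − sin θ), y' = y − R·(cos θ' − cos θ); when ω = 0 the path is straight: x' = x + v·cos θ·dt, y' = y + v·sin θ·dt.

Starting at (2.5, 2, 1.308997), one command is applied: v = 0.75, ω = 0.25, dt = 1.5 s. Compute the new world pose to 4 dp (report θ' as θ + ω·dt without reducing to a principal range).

θ' = 1.3090 + 0.25·1.5 = 1.6840
R = v/ω = 0.75/0.25 = 3.0000
x' = 2.5 + 3.0000·(sin 1.6840 − sin 1.3090) = 2.5830
y' = 2 − 3.0000·(cos 1.6840 − cos 1.3090) = 3.1153

(2.5830, 3.1153, 1.6840)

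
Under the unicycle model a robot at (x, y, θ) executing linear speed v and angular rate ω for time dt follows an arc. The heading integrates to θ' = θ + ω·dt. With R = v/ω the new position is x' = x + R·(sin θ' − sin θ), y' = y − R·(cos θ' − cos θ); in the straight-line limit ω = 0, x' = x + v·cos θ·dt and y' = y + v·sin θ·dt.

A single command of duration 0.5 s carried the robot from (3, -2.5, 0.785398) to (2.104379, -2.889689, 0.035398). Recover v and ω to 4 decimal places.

v = -2.0000, ω = -1.5000

Δθ = 0.035398 − 0.785398 = -0.750000
ω = Δθ/dt = -0.750000/0.5 = -1.5000
R = Δx/(sin θ' − sin θ) = 1.3333
v = R·ω = 1.3333·-1.5000 = -2.0000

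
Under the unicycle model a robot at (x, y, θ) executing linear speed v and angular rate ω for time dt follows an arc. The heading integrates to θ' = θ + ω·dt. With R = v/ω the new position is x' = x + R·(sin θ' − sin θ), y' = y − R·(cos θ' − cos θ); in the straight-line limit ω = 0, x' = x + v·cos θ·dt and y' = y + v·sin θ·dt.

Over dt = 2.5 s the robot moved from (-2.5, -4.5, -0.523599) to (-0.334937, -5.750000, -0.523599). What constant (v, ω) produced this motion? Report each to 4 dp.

v = 1.0000, ω = 0.0000

Δθ = -0.523599 − -0.523599 = 0.000000
ω = Δθ/dt = 0.000000/2.5 = 0.0000
ω = 0 → v = (Δx·cos θ + Δy·sin θ)/dt = 1.0000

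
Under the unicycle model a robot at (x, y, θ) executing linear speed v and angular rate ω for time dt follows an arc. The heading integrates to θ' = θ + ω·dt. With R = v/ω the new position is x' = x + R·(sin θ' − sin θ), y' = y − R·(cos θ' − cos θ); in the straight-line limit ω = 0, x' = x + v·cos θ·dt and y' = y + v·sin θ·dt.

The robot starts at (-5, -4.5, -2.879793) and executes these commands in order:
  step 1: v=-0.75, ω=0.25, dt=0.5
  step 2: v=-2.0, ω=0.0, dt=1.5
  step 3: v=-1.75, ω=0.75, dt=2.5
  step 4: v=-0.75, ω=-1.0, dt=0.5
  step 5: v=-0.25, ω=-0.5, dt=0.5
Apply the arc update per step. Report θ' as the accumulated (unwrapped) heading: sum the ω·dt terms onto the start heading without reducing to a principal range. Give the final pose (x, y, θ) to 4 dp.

step 1: θ'=-2.7548 (R=-3.0000) → pose (-4.6448, -4.3806, -2.7548)
step 2: θ'=-2.7548 (straight) → pose (-1.8664, -3.2489, -2.7548)
step 3: θ'=-0.8798 (R=-2.3333) → pose (-0.9485, 0.3991, -0.8798)
step 4: θ'=-1.3798 (R=0.7500) → pose (-1.1069, 0.7347, -1.3798)
step 5: θ'=-1.6298 (R=0.5000) → pose (-1.1152, 0.8591, -1.6298)

(-1.1152, 0.8591, -1.6298)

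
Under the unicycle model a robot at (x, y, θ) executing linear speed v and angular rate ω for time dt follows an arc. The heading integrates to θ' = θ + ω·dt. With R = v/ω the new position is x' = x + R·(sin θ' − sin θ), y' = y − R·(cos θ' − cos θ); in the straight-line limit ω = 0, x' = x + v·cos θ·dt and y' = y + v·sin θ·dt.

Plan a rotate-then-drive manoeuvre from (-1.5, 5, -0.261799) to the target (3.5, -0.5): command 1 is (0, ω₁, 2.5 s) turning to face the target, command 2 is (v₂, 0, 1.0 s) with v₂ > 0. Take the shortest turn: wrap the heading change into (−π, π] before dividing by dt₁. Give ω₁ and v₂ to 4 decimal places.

ω₁ = -0.2285, v₂ = 7.4330

heading to target = atan2(-0.5−5, 3.5−-1.5) = -0.8330
Δθ = wrap(-0.8330 − -0.2618) = -0.5712; ω₁ = Δθ/dt₁ = -0.2285
distance = √((3.5−-1.5)² + (-0.5−5)²) = 7.4330; v₂ = distance/dt₂ = 7.4330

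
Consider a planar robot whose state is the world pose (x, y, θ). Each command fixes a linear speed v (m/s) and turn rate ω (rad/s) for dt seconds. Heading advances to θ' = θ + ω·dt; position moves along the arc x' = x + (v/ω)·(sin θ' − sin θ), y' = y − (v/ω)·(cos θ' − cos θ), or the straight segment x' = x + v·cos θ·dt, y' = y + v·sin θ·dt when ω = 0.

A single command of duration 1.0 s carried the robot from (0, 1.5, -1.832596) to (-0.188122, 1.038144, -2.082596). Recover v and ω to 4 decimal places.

Δθ = -2.082596 − -1.832596 = -0.250000
ω = Δθ/dt = -0.250000/1.0 = -0.2500
R = −Δy/(cos θ' − cos θ) = -2.0000
v = R·ω = -2.0000·-0.2500 = 0.5000

v = 0.5000, ω = -0.2500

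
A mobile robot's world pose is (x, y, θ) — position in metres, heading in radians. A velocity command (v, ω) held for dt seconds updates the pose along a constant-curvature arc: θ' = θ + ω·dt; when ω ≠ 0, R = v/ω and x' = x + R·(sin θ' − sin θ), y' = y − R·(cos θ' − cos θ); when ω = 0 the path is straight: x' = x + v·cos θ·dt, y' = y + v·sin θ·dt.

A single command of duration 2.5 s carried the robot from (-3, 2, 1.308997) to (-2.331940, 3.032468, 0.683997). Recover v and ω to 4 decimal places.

Δθ = 0.683997 − 1.308997 = -0.625000
ω = Δθ/dt = -0.625000/2.5 = -0.2500
R = −Δy/(cos θ' − cos θ) = -2.0000
v = R·ω = -2.0000·-0.2500 = 0.5000

v = 0.5000, ω = -0.2500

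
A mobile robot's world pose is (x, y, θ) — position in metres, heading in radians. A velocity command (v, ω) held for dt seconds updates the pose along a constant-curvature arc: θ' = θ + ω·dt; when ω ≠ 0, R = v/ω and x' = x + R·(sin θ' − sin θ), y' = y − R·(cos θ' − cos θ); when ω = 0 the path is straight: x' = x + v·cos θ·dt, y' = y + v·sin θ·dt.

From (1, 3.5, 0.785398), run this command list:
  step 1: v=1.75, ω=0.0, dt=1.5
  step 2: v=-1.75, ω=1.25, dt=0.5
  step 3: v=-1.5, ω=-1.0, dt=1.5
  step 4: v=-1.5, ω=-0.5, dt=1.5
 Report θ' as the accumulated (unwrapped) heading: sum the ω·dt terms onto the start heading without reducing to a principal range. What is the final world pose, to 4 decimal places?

(-1.1156, 4.3201, -0.8396)

step 1: θ'=0.7854 (straight) → pose (2.8562, 5.3562, 0.7854)
step 2: θ'=1.4104 (R=-1.4000) → pose (2.4641, 4.5898, 1.4104)
step 3: θ'=-0.0896 (R=1.5000) → pose (0.8491, 3.3354, -0.0896)
step 4: θ'=-0.8396 (R=3.0000) → pose (-1.1156, 4.3201, -0.8396)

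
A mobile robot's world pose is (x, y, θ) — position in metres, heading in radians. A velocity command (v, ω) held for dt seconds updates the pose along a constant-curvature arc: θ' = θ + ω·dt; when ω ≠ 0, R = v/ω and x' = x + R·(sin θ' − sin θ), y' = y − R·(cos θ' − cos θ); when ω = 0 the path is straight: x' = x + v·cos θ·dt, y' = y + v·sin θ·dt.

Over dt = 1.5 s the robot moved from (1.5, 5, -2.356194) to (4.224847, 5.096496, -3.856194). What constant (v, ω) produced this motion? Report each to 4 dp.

v = -2.0000, ω = -1.0000

Δθ = -3.856194 − -2.356194 = -1.500000
ω = Δθ/dt = -1.500000/1.5 = -1.0000
R = Δx/(sin θ' − sin θ) = 2.0000
v = R·ω = 2.0000·-1.0000 = -2.0000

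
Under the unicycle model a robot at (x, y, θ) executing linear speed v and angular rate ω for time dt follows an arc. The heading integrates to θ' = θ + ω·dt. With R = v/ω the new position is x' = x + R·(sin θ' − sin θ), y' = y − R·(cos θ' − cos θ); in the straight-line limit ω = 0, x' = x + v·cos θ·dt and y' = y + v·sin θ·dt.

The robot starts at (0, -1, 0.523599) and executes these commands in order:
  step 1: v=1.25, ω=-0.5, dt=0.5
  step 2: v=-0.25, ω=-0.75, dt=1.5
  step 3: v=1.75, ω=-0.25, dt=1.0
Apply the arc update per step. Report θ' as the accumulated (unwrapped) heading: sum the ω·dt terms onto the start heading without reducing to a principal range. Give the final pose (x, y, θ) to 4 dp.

step 1: θ'=0.2736 (R=-2.5000) → pose (0.5745, -0.7581, 0.2736)
step 2: θ'=-0.8514 (R=0.3333) → pose (0.2337, -0.6568, -0.8514)
step 3: θ'=-1.1014 (R=-7.0000) → pose (1.2112, -2.1028, -1.1014)

(1.2112, -2.1028, -1.1014)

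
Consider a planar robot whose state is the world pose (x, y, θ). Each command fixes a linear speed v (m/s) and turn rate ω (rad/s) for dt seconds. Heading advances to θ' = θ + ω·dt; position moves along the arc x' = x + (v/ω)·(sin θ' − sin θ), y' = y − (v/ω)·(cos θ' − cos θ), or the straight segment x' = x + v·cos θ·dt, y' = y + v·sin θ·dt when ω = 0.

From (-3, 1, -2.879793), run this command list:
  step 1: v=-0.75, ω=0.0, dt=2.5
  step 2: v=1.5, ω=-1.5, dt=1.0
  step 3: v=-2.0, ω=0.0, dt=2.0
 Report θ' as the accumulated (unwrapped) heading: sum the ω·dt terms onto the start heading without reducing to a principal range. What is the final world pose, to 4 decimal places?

(-1.0869, -1.6561, -4.3798)

step 1: θ'=-2.8798 (straight) → pose (-1.1889, 1.4853, -2.8798)
step 2: θ'=-4.3798 (R=-1.0000) → pose (-2.3929, 2.1247, -4.3798)
step 3: θ'=-4.3798 (straight) → pose (-1.0869, -1.6561, -4.3798)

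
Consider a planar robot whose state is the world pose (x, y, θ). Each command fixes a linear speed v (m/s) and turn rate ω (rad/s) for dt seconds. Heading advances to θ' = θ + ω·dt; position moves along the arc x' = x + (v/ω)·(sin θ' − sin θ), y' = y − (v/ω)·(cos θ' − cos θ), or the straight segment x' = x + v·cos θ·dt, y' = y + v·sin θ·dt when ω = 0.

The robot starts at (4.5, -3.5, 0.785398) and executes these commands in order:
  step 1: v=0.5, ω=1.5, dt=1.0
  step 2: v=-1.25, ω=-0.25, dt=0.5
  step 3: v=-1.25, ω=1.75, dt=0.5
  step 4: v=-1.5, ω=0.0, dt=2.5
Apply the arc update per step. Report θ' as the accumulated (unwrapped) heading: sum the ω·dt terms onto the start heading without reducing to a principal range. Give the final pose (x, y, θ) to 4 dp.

(9.1420, -4.2529, 3.0354)

step 1: θ'=2.2854 (R=0.3333) → pose (4.5161, -3.0459, 2.2854)
step 2: θ'=2.1604 (R=5.0000) → pose (4.8951, -3.5423, 2.1604)
step 3: θ'=3.0354 (R=-0.7143) → pose (5.4131, -3.8554, 3.0354)
step 4: θ'=3.0354 (straight) → pose (9.1420, -4.2529, 3.0354)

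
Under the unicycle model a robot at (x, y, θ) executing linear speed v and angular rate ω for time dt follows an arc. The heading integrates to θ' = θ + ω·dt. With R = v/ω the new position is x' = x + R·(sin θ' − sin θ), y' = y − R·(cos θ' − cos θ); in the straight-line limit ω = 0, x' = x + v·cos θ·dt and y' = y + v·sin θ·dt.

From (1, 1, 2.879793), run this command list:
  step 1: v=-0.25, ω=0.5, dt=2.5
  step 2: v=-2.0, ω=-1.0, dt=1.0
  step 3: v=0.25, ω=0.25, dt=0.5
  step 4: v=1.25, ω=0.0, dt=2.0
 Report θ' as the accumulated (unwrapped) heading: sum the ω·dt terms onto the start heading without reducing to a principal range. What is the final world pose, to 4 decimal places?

(0.6318, 1.8186, 3.2548)

step 1: θ'=4.1298 (R=-0.5000) → pose (1.5469, 1.2079, 4.1298)
step 2: θ'=3.1298 (R=2.0000) → pose (3.2406, 2.1073, 3.1298)
step 3: θ'=3.2548 (R=1.0000) → pose (3.1158, 2.1010, 3.2548)
step 4: θ'=3.2548 (straight) → pose (0.6318, 1.8186, 3.2548)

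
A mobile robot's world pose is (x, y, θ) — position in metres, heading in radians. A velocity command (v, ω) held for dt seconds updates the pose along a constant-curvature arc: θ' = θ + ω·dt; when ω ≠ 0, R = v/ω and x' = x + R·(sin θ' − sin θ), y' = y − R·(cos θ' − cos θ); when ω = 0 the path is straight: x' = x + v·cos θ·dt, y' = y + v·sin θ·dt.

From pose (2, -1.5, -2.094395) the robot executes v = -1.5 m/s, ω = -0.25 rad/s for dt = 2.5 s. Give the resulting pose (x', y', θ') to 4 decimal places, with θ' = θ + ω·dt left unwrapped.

(4.7376, 0.9731, -2.7194)

θ' = -2.0944 + -0.25·2.5 = -2.7194
R = v/ω = -1.5/-0.25 = 6.0000
x' = 2 + 6.0000·(sin -2.7194 − sin -2.0944) = 4.7376
y' = -1.5 − 6.0000·(cos -2.7194 − cos -2.0944) = 0.9731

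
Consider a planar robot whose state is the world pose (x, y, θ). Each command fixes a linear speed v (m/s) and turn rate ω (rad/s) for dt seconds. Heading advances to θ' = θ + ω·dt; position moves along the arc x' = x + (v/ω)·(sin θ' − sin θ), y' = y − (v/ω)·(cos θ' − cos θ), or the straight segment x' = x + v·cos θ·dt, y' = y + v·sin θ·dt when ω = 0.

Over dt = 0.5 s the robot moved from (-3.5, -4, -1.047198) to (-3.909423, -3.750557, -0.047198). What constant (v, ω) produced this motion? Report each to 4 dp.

v = -1.0000, ω = 2.0000

Δθ = -0.047198 − -1.047198 = 1.000000
ω = Δθ/dt = 1.000000/0.5 = 2.0000
R = Δx/(sin θ' − sin θ) = -0.5000
v = R·ω = -0.5000·2.0000 = -1.0000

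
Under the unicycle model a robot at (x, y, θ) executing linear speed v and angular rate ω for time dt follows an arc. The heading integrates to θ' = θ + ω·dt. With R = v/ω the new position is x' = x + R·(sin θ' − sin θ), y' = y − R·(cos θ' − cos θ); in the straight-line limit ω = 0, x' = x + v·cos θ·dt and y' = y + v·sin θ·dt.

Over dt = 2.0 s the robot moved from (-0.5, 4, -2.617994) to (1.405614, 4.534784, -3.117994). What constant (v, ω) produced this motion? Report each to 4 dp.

v = -1.0000, ω = -0.2500

Δθ = -3.117994 − -2.617994 = -0.500000
ω = Δθ/dt = -0.500000/2.0 = -0.2500
R = Δx/(sin θ' − sin θ) = 4.0000
v = R·ω = 4.0000·-0.2500 = -1.0000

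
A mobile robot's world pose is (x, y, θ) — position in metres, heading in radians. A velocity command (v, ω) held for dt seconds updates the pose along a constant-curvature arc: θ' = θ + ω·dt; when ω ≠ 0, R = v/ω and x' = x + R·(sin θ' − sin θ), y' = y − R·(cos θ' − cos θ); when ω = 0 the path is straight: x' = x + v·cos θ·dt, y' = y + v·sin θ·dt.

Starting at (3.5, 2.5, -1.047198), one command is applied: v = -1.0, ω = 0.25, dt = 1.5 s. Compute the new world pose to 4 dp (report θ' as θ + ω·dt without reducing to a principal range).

(2.5267, 3.6298, -0.6722)

θ' = -1.0472 + 0.25·1.5 = -0.6722
R = v/ω = -1.0/0.25 = -4.0000
x' = 3.5 + -4.0000·(sin -0.6722 − sin -1.0472) = 2.5267
y' = 2.5 − -4.0000·(cos -0.6722 − cos -1.0472) = 3.6298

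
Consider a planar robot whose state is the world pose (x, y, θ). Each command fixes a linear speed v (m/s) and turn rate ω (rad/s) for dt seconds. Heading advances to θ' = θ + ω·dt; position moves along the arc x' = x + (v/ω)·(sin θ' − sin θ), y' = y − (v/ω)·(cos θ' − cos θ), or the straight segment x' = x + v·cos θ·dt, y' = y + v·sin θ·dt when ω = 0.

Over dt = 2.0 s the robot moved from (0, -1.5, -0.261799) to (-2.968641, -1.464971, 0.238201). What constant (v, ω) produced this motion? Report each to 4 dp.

Δθ = 0.238201 − -0.261799 = 0.500000
ω = Δθ/dt = 0.500000/2.0 = 0.2500
R = Δx/(sin θ' − sin θ) = -6.0000
v = R·ω = -6.0000·0.2500 = -1.5000

v = -1.5000, ω = 0.2500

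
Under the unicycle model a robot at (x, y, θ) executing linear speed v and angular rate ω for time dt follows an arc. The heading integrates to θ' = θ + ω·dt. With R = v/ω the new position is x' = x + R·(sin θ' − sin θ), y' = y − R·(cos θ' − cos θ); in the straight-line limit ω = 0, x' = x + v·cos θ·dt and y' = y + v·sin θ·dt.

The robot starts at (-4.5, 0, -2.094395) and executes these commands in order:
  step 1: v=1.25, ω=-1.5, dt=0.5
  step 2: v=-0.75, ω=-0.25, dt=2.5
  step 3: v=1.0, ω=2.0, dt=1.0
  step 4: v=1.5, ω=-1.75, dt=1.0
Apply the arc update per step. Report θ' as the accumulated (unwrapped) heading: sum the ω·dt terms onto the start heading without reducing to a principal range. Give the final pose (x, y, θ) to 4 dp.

step 1: θ'=-2.8444 (R=-0.8333) → pose (-4.9777, -0.3801, -2.8444)
step 2: θ'=-3.4694 (R=3.0000) → pose (-3.1332, -0.4084, -3.4694)
step 3: θ'=-1.4694 (R=0.5000) → pose (-3.7917, -0.9324, -1.4694)
step 4: θ'=-3.2194 (R=-0.8571) → pose (-4.7110, -1.8737, -3.2194)

(-4.7110, -1.8737, -3.2194)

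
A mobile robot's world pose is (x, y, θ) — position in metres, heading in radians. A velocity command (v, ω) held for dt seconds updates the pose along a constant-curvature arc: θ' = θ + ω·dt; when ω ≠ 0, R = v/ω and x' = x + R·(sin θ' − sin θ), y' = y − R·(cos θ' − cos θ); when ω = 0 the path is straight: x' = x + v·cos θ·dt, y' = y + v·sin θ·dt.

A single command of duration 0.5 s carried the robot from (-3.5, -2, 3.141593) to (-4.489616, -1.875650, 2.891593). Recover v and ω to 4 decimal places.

v = 2.0000, ω = -0.5000

Δθ = 2.891593 − 3.141593 = -0.250000
ω = Δθ/dt = -0.250000/0.5 = -0.5000
R = Δx/(sin θ' − sin θ) = -4.0000
v = R·ω = -4.0000·-0.5000 = 2.0000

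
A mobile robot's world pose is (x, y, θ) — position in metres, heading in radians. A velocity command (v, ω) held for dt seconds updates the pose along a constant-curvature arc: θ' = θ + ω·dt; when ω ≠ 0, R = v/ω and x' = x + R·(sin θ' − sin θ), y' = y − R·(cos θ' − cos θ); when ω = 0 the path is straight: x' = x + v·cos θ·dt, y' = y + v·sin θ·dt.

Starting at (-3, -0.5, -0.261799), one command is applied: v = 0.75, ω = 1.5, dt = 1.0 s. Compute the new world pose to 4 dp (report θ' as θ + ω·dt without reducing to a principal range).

θ' = -0.2618 + 1.5·1.0 = 1.2382
R = v/ω = 0.75/1.5 = 0.5000
x' = -3 + 0.5000·(sin 1.2382 − sin -0.2618) = -2.3980
y' = -0.5 − 0.5000·(cos 1.2382 − cos -0.2618) = -0.1803

(-2.3980, -0.1803, 1.2382)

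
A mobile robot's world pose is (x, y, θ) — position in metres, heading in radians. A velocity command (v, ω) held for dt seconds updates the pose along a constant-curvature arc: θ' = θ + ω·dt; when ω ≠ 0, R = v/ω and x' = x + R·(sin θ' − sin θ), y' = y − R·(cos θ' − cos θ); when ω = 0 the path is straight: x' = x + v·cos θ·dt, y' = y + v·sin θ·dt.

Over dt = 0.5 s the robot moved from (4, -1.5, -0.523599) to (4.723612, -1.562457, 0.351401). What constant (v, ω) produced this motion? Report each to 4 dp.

v = 1.5000, ω = 1.7500

Δθ = 0.351401 − -0.523599 = 0.875000
ω = Δθ/dt = 0.875000/0.5 = 1.7500
R = Δx/(sin θ' − sin θ) = 0.8571
v = R·ω = 0.8571·1.7500 = 1.5000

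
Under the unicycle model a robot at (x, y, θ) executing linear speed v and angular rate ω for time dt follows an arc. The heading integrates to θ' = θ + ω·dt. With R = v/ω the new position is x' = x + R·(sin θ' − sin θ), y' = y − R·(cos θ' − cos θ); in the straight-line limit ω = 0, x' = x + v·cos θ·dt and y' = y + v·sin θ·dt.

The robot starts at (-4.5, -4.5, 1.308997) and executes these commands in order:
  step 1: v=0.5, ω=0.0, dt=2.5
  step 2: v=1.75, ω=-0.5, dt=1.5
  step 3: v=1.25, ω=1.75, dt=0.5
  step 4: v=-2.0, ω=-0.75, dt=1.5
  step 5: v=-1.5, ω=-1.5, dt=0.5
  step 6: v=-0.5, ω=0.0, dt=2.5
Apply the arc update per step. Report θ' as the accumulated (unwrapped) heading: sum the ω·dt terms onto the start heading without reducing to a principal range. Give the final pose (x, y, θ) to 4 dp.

(-6.0153, -2.3179, -0.4410)

step 1: θ'=1.3090 (straight) → pose (-4.1765, -3.2926, 1.3090)
step 2: θ'=0.5590 (R=-3.5000) → pose (-2.6519, -1.2312, 0.5590)
step 3: θ'=1.4340 (R=0.7143) → pose (-2.3231, -0.7230, 1.4340)
step 4: θ'=0.3090 (R=2.6667) → pose (-4.1539, -2.8998, 0.3090)
step 5: θ'=-0.4410 (R=1.0000) → pose (-4.8849, -2.8514, -0.4410)
step 6: θ'=-0.4410 (straight) → pose (-6.0153, -2.3179, -0.4410)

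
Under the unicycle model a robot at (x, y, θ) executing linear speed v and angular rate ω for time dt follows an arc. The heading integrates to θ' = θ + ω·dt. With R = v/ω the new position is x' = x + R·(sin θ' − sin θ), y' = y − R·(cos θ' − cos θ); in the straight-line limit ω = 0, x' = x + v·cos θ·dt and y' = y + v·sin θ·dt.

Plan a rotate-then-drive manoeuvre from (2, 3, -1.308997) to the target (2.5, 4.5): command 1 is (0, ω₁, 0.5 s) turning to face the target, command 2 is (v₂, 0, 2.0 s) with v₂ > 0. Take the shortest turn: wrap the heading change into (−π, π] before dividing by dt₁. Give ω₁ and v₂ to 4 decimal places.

heading to target = atan2(4.5−3, 2.5−2) = 1.2490
Δθ = wrap(1.2490 − -1.3090) = 2.5580; ω₁ = Δθ/dt₁ = 5.1161
distance = √((2.5−2)² + (4.5−3)²) = 1.5811; v₂ = distance/dt₂ = 0.7906

ω₁ = 5.1161, v₂ = 0.7906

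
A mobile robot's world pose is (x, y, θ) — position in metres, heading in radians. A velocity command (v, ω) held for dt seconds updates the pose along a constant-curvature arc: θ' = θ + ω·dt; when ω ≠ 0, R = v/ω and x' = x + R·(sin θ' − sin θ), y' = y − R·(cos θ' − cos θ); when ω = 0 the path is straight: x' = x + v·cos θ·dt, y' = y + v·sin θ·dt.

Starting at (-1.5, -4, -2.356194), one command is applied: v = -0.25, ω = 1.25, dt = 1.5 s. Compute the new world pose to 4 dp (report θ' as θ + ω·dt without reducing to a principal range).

θ' = -2.3562 + 1.25·1.5 = -0.4812
R = v/ω = -0.25/1.25 = -0.2000
x' = -1.5 + -0.2000·(sin -0.4812 − sin -2.3562) = -1.5489
y' = -4 − -0.2000·(cos -0.4812 − cos -2.3562) = -3.6813

(-1.5489, -3.6813, -0.4812)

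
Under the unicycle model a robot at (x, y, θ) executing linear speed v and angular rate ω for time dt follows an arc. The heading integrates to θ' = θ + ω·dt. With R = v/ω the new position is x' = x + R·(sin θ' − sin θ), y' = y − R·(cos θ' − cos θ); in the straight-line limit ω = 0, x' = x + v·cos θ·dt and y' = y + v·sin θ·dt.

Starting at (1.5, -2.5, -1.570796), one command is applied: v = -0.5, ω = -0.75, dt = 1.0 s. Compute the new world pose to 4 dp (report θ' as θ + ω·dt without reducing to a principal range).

θ' = -1.5708 + -0.75·1.0 = -2.3208
R = v/ω = -0.5/-0.75 = 0.6667
x' = 1.5 + 0.6667·(sin -2.3208 − sin -1.5708) = 1.6789
y' = -2.5 − 0.6667·(cos -2.3208 − cos -1.5708) = -2.0456

(1.6789, -2.0456, -2.3208)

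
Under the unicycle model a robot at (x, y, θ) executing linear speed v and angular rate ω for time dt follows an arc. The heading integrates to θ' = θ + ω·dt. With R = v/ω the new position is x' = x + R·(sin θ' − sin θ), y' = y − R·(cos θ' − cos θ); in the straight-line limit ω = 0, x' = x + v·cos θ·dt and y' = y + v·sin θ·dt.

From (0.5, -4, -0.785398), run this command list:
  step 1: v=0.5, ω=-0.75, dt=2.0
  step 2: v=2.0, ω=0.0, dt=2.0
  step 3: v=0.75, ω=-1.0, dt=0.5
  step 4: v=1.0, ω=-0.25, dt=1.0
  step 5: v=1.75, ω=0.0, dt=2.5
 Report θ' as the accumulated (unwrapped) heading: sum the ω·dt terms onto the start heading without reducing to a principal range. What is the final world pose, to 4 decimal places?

(-7.7153, -8.8334, -3.0354)

step 1: θ'=-2.2854 (R=-0.6667) → pose (0.5322, -4.9083, -2.2854)
step 2: θ'=-2.2854 (straight) → pose (-2.0891, -7.9297, -2.2854)
step 3: θ'=-2.7854 (R=-0.7500) → pose (-2.3941, -8.1411, -2.7854)
step 4: θ'=-3.0354 (R=-4.0000) → pose (-3.3649, -8.3697, -3.0354)
step 5: θ'=-3.0354 (straight) → pose (-7.7153, -8.8334, -3.0354)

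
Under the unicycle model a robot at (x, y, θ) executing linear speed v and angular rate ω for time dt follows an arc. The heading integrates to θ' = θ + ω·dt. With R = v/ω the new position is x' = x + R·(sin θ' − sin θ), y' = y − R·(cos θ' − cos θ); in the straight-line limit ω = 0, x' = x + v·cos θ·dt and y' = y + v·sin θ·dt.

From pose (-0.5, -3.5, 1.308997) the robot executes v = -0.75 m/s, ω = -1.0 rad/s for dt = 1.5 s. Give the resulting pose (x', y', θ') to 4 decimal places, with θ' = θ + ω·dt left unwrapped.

(-1.3668, -4.0422, -0.1910)

θ' = 1.3090 + -1.0·1.5 = -0.1910
R = v/ω = -0.75/-1.0 = 0.7500
x' = -0.5 + 0.7500·(sin -0.1910 − sin 1.3090) = -1.3668
y' = -3.5 − 0.7500·(cos -0.1910 − cos 1.3090) = -4.0422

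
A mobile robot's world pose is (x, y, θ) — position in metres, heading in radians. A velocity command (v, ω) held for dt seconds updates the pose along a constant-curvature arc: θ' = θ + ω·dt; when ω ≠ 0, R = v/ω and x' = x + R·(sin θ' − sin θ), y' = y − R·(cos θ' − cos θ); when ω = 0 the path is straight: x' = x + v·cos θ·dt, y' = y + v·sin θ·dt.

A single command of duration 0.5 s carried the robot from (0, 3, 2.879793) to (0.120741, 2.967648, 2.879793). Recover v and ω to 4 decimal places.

v = -0.2500, ω = 0.0000

Δθ = 2.879793 − 2.879793 = 0.000000
ω = Δθ/dt = 0.000000/0.5 = 0.0000
ω = 0 → v = (Δx·cos θ + Δy·sin θ)/dt = -0.2500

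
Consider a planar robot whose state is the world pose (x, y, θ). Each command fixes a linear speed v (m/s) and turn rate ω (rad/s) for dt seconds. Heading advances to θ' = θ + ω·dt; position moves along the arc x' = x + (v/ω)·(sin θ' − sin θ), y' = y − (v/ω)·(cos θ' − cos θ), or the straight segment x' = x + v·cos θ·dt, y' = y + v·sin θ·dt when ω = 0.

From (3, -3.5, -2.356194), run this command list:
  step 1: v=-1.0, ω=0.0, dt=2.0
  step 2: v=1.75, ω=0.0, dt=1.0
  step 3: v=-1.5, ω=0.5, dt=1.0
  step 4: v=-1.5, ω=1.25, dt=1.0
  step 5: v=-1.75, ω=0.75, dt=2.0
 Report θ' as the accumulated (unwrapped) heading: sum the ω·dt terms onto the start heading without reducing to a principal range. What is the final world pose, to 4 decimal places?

step 1: θ'=-2.3562 (straight) → pose (4.4142, -2.0858, -2.3562)
step 2: θ'=-2.3562 (straight) → pose (3.1768, -3.3232, -2.3562)
step 3: θ'=-1.8562 (R=-3.0000) → pose (3.9341, -2.0465, -1.8562)
step 4: θ'=-0.6062 (R=-1.2000) → pose (3.4663, -0.7225, -0.6062)
step 5: θ'=0.8938 (R=-2.3333) → pose (0.3182, -1.1784, 0.8938)

(0.3182, -1.1784, 0.8938)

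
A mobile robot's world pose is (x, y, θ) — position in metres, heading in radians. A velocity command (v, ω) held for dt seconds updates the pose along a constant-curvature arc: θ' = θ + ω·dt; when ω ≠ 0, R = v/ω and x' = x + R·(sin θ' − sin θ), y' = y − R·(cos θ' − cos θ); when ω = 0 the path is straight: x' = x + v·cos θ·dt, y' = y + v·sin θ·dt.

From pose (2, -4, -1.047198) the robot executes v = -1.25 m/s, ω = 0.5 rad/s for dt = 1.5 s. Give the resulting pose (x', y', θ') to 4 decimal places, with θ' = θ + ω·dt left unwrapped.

(0.5670, -2.8596, -0.2972)

θ' = -1.0472 + 0.5·1.5 = -0.2972
R = v/ω = -1.25/0.5 = -2.5000
x' = 2 + -2.5000·(sin -0.2972 − sin -1.0472) = 0.5670
y' = -4 − -2.5000·(cos -0.2972 − cos -1.0472) = -2.8596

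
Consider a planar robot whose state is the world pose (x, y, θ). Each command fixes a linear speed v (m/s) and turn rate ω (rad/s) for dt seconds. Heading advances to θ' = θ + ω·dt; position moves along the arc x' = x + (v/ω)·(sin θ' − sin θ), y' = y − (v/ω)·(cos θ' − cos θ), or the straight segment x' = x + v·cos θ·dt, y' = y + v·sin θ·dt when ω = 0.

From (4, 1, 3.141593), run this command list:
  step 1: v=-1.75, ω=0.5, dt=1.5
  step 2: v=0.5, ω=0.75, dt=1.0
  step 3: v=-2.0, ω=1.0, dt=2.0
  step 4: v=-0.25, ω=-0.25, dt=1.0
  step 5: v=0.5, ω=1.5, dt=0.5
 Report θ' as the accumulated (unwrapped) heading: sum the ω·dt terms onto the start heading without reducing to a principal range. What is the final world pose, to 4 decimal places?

(3.4522, 3.5687, 7.1416)

step 1: θ'=3.8916 (R=-3.5000) → pose (6.3857, 1.9391, 3.8916)
step 2: θ'=4.6416 (R=0.6667) → pose (6.1752, 1.4985, 4.6416)
step 3: θ'=6.6416 (R=-2.0000) → pose (3.4786, 3.5128, 6.6416)
step 4: θ'=6.3916 (R=1.0000) → pose (3.2360, 3.4552, 6.3916)
step 5: θ'=7.1416 (R=0.3333) → pose (3.4522, 3.5687, 7.1416)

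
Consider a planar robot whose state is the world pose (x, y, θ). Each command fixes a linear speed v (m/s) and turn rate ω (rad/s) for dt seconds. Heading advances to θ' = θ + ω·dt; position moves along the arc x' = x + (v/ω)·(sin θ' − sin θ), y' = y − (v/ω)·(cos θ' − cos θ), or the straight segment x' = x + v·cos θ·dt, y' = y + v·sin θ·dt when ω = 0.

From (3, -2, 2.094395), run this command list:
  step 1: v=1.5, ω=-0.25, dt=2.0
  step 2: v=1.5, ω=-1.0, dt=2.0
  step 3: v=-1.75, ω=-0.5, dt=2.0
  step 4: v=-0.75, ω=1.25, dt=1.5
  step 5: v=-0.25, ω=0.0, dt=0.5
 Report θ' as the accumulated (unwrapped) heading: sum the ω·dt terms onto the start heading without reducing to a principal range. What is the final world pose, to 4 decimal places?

(1.2432, 5.2925, 0.4694)

step 1: θ'=1.5944 (R=-6.0000) → pose (2.1978, 0.8584, 1.5944)
step 2: θ'=-0.4056 (R=-1.5000) → pose (4.2893, 2.2721, -0.4056)
step 3: θ'=-1.4056 (R=3.5000) → pose (2.2179, 4.9126, -1.4056)
step 4: θ'=0.4694 (R=-0.6000) → pose (1.3547, 5.3490, 0.4694)
step 5: θ'=0.4694 (straight) → pose (1.2432, 5.2925, 0.4694)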